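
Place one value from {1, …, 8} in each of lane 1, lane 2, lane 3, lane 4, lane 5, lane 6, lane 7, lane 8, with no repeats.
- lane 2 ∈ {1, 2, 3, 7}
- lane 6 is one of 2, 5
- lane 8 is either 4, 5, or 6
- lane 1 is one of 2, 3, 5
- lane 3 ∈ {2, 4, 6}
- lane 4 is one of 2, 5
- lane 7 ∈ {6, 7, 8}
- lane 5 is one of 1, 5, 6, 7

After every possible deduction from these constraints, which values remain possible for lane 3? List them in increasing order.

The 8 variables draw from only 8 values {1, 2, 3, 4, 5, 6, 7, 8}, so each is used; only lane 7 can be 8, hence lane 7 = 8.
lane 4 and lane 6 share exactly the 2 values {2, 5}; by pigeonhole those values go to them, so strike 2, 5 from lane 1, lane 2, lane 3, lane 5, lane 8.
lane 1 has just one choice, so lane 1 = 3. Remove 3 from lane 2.
lane 3 and lane 8 between them cover only {4, 6} — a naked pair. Remove those values from lane 5.
No further eliminations apply; lane 3 can still be any of 4, 6.

4, 6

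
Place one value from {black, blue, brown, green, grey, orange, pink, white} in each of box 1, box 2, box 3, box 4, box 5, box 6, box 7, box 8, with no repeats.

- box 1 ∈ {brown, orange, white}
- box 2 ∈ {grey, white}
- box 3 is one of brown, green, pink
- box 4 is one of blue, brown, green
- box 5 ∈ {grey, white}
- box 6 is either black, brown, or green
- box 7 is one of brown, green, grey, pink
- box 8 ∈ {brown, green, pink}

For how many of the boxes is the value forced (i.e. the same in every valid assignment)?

The 8 variables together cover exactly {black, blue, brown, green, grey, orange, pink, white} — 8 values for 8 variables — and black appears only in box 6's list, so box 6 = black.
Among the 7 still-open variables, blue fits only box 4 (and all 7 values in {blue, brown, green, grey, orange, pink, white} must be used), so box 4 = blue.
Among the 6 still-open variables, orange fits only box 1 (and all 6 values in {brown, green, grey, orange, pink, white} must be used), so box 1 = orange.
box 2 and box 5 share exactly the 2 values {grey, white}; by pigeonhole those values go to them, so strike grey, white from box 7.
Determined: box 1=orange, box 4=blue, box 6=black. The other boxes each still have more than one consistent value. That makes 3.

3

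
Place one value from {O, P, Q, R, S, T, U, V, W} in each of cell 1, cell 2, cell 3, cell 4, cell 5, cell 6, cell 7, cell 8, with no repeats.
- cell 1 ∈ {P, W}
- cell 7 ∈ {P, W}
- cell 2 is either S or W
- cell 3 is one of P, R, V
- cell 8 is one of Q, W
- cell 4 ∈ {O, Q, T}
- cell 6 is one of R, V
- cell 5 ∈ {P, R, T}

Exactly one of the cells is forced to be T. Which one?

cell 5

Among the 8 variables, O fits only cell 4 (and all 8 values in {O, P, Q, R, S, T, V, W} must be used), so cell 4 = O.
The 7 still-open variables together cover exactly {P, Q, R, S, T, V, W} — 7 values for 7 variables — and Q appears only in cell 8's list, so cell 8 = Q.
Among the 6 still-open variables, S fits only cell 2 (and all 6 values in {P, R, S, T, V, W} must be used), so cell 2 = S.
The 5 still-open variables together cover exactly {P, R, T, V, W} — 5 values for 5 variables — and T appears only in cell 5's list, so cell 5 = T.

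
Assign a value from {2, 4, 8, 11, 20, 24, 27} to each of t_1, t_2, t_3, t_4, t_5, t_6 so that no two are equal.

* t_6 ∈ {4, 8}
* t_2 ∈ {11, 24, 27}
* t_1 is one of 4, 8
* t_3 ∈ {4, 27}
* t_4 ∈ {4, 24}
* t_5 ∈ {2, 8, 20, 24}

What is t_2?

The 2 variables t_1 and t_6 are confined to {4, 8}, which locks those values in; drop them from t_3, t_4, t_5.
That leaves t_3 = 27. So t_2 can't be 27.
t_4 has just one choice, so t_4 = 24. So t_2, t_5 can't be 24.
So t_2 = 11.

11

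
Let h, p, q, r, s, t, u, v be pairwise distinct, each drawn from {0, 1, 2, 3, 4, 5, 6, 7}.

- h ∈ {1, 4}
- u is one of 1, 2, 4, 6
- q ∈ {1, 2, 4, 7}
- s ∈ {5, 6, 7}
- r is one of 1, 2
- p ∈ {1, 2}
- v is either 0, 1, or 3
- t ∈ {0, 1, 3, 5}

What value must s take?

5

p and r share exactly the 2 values {1, 2}; by pigeonhole those values go to them, so strike 1, 2 from h, q, t, u, v.
h has just one choice, so h = 4. Strike 4 from q, u.
q's domain is down to {7}, so q = 7. Remove 7 from s.
That leaves u = 6. Strike 6 from s.
So s = 5.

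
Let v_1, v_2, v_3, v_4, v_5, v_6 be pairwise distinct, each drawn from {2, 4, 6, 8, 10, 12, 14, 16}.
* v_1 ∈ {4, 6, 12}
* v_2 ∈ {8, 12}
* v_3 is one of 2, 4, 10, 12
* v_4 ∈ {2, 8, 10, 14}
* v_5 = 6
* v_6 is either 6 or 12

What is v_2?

v_5's domain is down to {6}, so v_5 = 6. Remove 6 from v_1, v_6.
v_6 has just one choice, so v_6 = 12. So v_1, v_2, v_3 can't be 12.
So v_2 = 8.

8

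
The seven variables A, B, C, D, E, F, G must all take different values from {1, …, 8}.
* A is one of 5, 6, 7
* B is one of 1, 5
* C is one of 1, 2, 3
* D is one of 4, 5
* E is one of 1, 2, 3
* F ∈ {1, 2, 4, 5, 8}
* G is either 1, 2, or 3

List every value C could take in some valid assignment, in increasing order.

C, E, G between them cover only {1, 2, 3} — a naked triple. Remove those values from B, F.
B has just one choice, so B = 5. Remove 5 from A, D, F.
D must be 4 (only option left). Remove 4 from F.
F must be 8 (only option left).
No further eliminations apply; C can still be any of 1, 2, 3.

1, 2, 3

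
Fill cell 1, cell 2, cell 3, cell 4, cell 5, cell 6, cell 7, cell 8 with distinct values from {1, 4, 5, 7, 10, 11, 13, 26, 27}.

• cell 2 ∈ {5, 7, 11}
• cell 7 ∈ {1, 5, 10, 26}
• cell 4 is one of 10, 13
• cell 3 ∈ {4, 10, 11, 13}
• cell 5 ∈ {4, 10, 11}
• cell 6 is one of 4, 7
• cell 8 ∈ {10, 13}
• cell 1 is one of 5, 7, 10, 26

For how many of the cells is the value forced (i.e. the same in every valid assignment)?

The 8 variables together cover exactly {1, 4, 5, 7, 10, 11, 13, 26} — 8 values for 8 variables — and 1 appears only in cell 7's list, so cell 7 = 1.
Among the 7 still-open variables, 26 fits only cell 1 (and all 7 values in {4, 5, 7, 10, 11, 13, 26} must be used), so cell 1 = 26.
The 6 still-open variables together cover exactly {4, 5, 7, 10, 11, 13} — 6 values for 6 variables — and 5 appears only in cell 2's list, so cell 2 = 5.
Among the 5 still-open variables, 7 fits only cell 6 (and all 5 values in {4, 7, 10, 11, 13} must be used), so cell 6 = 7.
cell 4 and cell 8 between them cover only {10, 13} — a naked pair. Remove those values from cell 3, cell 5.
Determined: cell 1=26, cell 2=5, cell 6=7, cell 7=1. The other cells each still have more than one consistent value. That makes 4.

4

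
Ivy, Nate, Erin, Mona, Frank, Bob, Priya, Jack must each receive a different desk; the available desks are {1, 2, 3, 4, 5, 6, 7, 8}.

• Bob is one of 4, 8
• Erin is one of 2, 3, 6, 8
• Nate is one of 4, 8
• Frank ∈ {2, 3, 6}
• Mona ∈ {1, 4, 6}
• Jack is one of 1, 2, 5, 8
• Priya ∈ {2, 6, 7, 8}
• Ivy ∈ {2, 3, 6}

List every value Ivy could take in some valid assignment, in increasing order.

The 8 variables draw from only 8 values {1, 2, 3, 4, 5, 6, 7, 8}, so each is used; only Jack can be 5, hence Jack = 5.
The 7 still-open variables draw from only 7 values {1, 2, 3, 4, 6, 7, 8}, so each is used; only Mona can be 1, hence Mona = 1.
Among the 6 still-open variables, 7 fits only Priya (and all 6 values in {2, 3, 4, 6, 7, 8} must be used), so Priya = 7.
The 2 variables Nate and Bob are confined to {4, 8}, which locks those values in; drop them from Erin.
No further eliminations apply; Ivy can still be any of 2, 3, 6.

2, 3, 6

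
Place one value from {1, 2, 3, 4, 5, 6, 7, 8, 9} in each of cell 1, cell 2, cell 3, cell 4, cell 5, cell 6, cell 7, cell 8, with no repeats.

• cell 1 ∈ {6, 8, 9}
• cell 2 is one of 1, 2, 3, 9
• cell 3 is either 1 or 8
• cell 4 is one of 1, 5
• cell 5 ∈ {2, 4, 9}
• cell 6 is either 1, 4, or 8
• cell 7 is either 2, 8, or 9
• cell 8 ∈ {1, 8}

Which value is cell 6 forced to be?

The 8 variables together cover exactly {1, 2, 3, 4, 5, 6, 8, 9} — 8 values for 8 variables — and 3 appears only in cell 2's list, so cell 2 = 3.
The 7 still-open variables draw from only 7 values {1, 2, 4, 5, 6, 8, 9}, so each is used; only cell 4 can be 5, hence cell 4 = 5.
The 6 still-open variables together cover exactly {1, 2, 4, 6, 8, 9} — 6 values for 6 variables — and 6 appears only in cell 1's list, so cell 1 = 6.
The 2 variables cell 3 and cell 8 are confined to {1, 8}, which locks those values in; drop them from cell 6, cell 7.
So cell 6 = 4.

4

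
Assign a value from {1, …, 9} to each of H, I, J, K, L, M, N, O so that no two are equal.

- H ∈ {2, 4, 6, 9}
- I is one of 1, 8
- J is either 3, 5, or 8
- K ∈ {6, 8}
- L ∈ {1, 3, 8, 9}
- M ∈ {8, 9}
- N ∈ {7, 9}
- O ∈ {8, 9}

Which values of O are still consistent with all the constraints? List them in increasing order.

8, 9

The 2 variables M and O are confined to {8, 9}, which locks those values in; drop them from H, I, J, K, L, N.
I has just one choice, so I = 1. Eliminate 1 elsewhere: L.
K has just one choice, so K = 6. Remove 6 from H.
L has just one choice, so L = 3. So J can't be 3.
N must be 7 (only option left).
J must be 5 (only option left).
No further eliminations apply; O can still be any of 8, 9.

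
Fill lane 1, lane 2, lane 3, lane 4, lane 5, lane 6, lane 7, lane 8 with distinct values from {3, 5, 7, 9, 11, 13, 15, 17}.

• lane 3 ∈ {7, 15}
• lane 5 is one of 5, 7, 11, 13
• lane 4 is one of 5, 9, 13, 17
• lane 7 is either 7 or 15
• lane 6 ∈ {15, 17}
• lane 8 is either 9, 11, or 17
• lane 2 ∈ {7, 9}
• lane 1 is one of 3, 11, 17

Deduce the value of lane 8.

The 8 variables together cover exactly {3, 5, 7, 9, 11, 13, 15, 17} — 8 values for 8 variables — and 3 appears only in lane 1's list, so lane 1 = 3.
lane 3 and lane 7 between them cover only {7, 15} — a naked pair. Remove those values from lane 2, lane 5, lane 6.
lane 2 must be 9 (only option left). Strike 9 from lane 4, lane 8.
lane 6's domain is down to {17}, so lane 6 = 17. Remove 17 from lane 4, lane 8.
So lane 8 = 11.

11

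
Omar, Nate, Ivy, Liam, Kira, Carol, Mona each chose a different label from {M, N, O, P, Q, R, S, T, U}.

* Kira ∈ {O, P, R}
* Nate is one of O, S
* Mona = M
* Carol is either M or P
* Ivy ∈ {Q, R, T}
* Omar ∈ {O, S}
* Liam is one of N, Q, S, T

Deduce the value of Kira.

R

Mona's domain is down to {M}, so Mona = M. So Carol can't be M.
Carol has just one choice, so Carol = P. Remove P from Kira.
Omar and Nate between them cover only {O, S} — a naked pair. Remove those values from Liam, Kira.
So Kira = R.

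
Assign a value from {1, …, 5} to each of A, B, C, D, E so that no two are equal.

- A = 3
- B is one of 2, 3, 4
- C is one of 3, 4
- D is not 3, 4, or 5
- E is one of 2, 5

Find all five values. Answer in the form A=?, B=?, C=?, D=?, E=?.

A's domain is down to {3}, so A = 3. Remove 3 from B, C.
C must be 4 (only option left). Strike 4 from B.
B has just one choice, so B = 2. Eliminate 2 elsewhere: D, E.
That leaves D = 1.
E must be 5 (only option left).

A=3, B=2, C=4, D=1, E=5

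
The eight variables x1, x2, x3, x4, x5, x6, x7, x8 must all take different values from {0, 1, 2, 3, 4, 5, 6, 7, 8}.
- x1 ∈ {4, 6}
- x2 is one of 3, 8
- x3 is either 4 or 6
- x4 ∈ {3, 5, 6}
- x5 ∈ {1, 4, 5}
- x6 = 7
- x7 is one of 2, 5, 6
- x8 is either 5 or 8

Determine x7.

2

x6 must be 7 (only option left).
The 7 still-open variables together cover exactly {1, 2, 3, 4, 5, 6, 8} — 7 values for 7 variables — and 1 appears only in x5's list, so x5 = 1.
The 6 still-open variables together cover exactly {2, 3, 4, 5, 6, 8} — 6 values for 6 variables — and 2 appears only in x7's list, so x7 = 2.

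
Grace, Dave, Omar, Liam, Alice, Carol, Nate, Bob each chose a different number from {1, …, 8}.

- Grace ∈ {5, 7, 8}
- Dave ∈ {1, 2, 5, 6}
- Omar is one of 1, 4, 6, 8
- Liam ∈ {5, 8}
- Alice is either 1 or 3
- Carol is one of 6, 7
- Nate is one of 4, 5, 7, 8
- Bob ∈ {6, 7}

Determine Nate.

The 8 variables draw from only 8 values {1, 2, 3, 4, 5, 6, 7, 8}, so each is used; only Dave can be 2, hence Dave = 2.
The 7 still-open variables draw from only 7 values {1, 3, 4, 5, 6, 7, 8}, so each is used; only Alice can be 3, hence Alice = 3.
The 6 still-open variables draw from only 6 values {1, 4, 5, 6, 7, 8}, so each is used; only Omar can be 1, hence Omar = 1.
The 5 still-open variables together cover exactly {4, 5, 6, 7, 8} — 5 values for 5 variables — and 4 appears only in Nate's list, so Nate = 4.

4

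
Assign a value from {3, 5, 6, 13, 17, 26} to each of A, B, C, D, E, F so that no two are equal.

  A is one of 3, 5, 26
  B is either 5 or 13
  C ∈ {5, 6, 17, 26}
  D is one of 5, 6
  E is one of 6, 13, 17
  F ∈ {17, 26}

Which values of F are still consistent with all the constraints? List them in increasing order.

17, 26

The 6 variables together cover exactly {3, 5, 6, 13, 17, 26} — 6 values for 6 variables — and 3 appears only in A's list, so A = 3.
No further eliminations apply; F can still be any of 17, 26.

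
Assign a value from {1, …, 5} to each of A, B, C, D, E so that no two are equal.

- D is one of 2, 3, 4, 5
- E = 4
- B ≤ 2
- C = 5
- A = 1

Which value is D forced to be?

A must be 1 (only option left). Strike 1 from B.
B must be 2 (only option left). So D can't be 2.
That leaves C = 5. Eliminate 5 elsewhere: D.
E must be 4 (only option left). So D can't be 4.
So D = 3.

3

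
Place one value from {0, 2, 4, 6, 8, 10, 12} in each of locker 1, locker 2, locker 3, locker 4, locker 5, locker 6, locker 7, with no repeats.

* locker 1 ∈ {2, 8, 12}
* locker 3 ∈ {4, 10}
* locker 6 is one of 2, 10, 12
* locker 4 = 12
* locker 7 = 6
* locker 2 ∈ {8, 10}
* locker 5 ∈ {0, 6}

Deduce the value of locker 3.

locker 4's domain is down to {12}, so locker 4 = 12. Remove 12 from locker 1, locker 6.
locker 7 has just one choice, so locker 7 = 6. So locker 5 can't be 6.
That leaves locker 5 = 0.
The 4 still-open variables together cover exactly {2, 4, 8, 10} — 4 values for 4 variables — and 4 appears only in locker 3's list, so locker 3 = 4.

4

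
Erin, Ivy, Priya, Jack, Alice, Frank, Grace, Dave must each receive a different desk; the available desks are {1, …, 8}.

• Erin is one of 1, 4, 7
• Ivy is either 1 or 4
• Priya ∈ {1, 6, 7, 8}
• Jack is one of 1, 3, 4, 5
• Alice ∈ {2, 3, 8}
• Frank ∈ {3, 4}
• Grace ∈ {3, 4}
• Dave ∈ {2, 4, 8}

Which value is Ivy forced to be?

Among the 8 variables, 5 fits only Jack (and all 8 values in {1, 2, 3, 4, 5, 6, 7, 8} must be used), so Jack = 5.
The 7 still-open variables together cover exactly {1, 2, 3, 4, 6, 7, 8} — 7 values for 7 variables — and 6 appears only in Priya's list, so Priya = 6.
Among the 6 still-open variables, 7 fits only Erin (and all 6 values in {1, 2, 3, 4, 7, 8} must be used), so Erin = 7.
The 5 still-open variables draw from only 5 values {1, 2, 3, 4, 8}, so each is used; only Ivy can be 1, hence Ivy = 1.

1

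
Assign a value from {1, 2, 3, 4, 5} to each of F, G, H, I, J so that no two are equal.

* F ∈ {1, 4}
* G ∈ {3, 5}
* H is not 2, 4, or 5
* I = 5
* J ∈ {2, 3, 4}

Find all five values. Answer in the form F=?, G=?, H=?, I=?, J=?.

F=4, G=3, H=1, I=5, J=2

I has just one choice, so I = 5. Strike 5 from G.
G has just one choice, so G = 3. Strike 3 from H, J.
H must be 1 (only option left). Remove 1 from F.
F must be 4 (only option left). Strike 4 from J.
J's domain is down to {2}, so J = 2.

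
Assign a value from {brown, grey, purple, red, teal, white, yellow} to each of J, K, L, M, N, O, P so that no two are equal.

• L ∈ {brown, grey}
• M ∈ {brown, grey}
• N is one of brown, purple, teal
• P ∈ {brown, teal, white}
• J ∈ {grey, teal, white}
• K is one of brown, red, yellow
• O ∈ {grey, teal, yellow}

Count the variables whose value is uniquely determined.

3

Among the 7 variables, purple fits only N (and all 7 values in {brown, grey, purple, red, teal, white, yellow} must be used), so N = purple.
Among the 6 still-open variables, red fits only K (and all 6 values in {brown, grey, red, teal, white, yellow} must be used), so K = red.
Among the 5 still-open variables, yellow fits only O (and all 5 values in {brown, grey, teal, white, yellow} must be used), so O = yellow.
The 2 variables L and M are confined to {brown, grey}, which locks those values in; drop them from J, P.
Determined: K=red, N=purple, O=yellow. The other variables each still have more than one consistent value. That makes 3.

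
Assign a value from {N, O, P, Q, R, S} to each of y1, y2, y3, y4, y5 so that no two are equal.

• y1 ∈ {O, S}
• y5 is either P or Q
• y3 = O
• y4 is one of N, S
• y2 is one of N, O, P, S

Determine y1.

y3's domain is down to {O}, so y3 = O. So y1, y2 can't be O.
So y1 = S.

S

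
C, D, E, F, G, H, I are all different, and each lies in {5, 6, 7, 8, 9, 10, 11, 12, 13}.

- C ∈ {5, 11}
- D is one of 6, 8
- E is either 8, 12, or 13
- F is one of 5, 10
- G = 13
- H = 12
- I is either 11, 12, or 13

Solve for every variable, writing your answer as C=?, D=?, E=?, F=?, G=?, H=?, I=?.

G's domain is down to {13}, so G = 13. Remove 13 from E, I.
H has just one choice, so H = 12. So E, I can't be 12.
I has just one choice, so I = 11. So C can't be 11.
C's domain is down to {5}, so C = 5. Remove 5 from F.
E must be 8 (only option left). Eliminate 8 elsewhere: D.
That leaves F = 10.
D must be 6 (only option left).

C=5, D=6, E=8, F=10, G=13, H=12, I=11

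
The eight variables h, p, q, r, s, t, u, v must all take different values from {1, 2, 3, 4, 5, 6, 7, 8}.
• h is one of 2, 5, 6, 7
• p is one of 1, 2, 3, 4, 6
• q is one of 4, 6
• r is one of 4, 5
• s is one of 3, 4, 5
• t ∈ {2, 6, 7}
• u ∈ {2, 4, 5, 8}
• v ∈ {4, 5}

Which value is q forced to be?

The 8 variables draw from only 8 values {1, 2, 3, 4, 5, 6, 7, 8}, so each is used; only p can be 1, hence p = 1.
The 7 still-open variables together cover exactly {2, 3, 4, 5, 6, 7, 8} — 7 values for 7 variables — and 3 appears only in s's list, so s = 3.
The 6 still-open variables draw from only 6 values {2, 4, 5, 6, 7, 8}, so each is used; only u can be 8, hence u = 8.
r and v share exactly the 2 values {4, 5}; by pigeonhole those values go to them, so strike 4, 5 from h, q.
So q = 6.

6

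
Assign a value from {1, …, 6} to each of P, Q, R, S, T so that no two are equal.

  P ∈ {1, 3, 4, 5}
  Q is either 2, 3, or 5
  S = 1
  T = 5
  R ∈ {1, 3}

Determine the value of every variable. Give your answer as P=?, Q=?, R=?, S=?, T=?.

P=4, Q=2, R=3, S=1, T=5

S's domain is down to {1}, so S = 1. Eliminate 1 elsewhere: P, R.
T's domain is down to {5}, so T = 5. Strike 5 from P, Q.
R has just one choice, so R = 3. Eliminate 3 elsewhere: P, Q.
P's domain is down to {4}, so P = 4.
That leaves Q = 2.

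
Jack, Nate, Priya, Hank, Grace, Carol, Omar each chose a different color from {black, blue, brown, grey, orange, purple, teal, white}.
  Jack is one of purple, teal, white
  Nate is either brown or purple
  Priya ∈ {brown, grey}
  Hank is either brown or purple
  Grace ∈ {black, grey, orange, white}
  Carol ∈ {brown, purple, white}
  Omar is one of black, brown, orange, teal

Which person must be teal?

The 2 variables Nate and Hank are confined to {brown, purple}, which locks those values in; drop them from Jack, Priya, Carol, Omar.
Priya must be grey (only option left). Remove grey from Grace.
That leaves Carol = white. Remove white from Jack, Grace.
So teal goes to Jack.

Jack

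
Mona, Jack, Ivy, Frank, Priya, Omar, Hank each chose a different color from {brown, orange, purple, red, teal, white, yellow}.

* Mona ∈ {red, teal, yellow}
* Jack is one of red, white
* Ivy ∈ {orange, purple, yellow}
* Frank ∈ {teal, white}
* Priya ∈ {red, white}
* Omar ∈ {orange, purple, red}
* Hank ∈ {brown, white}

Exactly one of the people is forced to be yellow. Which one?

The 7 variables together cover exactly {brown, orange, purple, red, teal, white, yellow} — 7 values for 7 variables — and brown appears only in Hank's list, so Hank = brown.
Jack and Priya share exactly the 2 values {red, white}; by pigeonhole those values go to them, so strike red, white from Mona, Frank, Omar.
Frank has just one choice, so Frank = teal. Eliminate teal elsewhere: Mona.
So yellow goes to Mona.

Mona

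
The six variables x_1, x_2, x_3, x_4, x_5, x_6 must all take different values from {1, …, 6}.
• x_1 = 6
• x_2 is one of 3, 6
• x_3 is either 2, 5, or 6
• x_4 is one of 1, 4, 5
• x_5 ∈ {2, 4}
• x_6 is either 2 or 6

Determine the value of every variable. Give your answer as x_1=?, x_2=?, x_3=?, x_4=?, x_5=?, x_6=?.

x_1 has just one choice, so x_1 = 6. Strike 6 from x_2, x_3, x_6.
x_2 must be 3 (only option left).
x_6 must be 2 (only option left). So x_3, x_5 can't be 2.
x_3 has just one choice, so x_3 = 5. Eliminate 5 elsewhere: x_4.
x_5's domain is down to {4}, so x_5 = 4. Strike 4 from x_4.
x_4 must be 1 (only option left).

x_1=6, x_2=3, x_3=5, x_4=1, x_5=4, x_6=2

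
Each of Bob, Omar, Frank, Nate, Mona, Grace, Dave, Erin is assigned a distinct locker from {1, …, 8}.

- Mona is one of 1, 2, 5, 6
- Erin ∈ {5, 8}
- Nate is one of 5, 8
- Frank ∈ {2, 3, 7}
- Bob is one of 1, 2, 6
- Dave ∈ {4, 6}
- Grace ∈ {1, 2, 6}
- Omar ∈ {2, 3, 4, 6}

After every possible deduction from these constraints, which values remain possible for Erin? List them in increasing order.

Among the 8 variables, 7 fits only Frank (and all 8 values in {1, 2, 3, 4, 5, 6, 7, 8} must be used), so Frank = 7.
Among the 7 still-open variables, 3 fits only Omar (and all 7 values in {1, 2, 3, 4, 5, 6, 8} must be used), so Omar = 3.
Among the 6 still-open variables, 4 fits only Dave (and all 6 values in {1, 2, 4, 5, 6, 8} must be used), so Dave = 4.
Nate and Erin between them cover only {5, 8} — a naked pair. Remove those values from Mona.
No further eliminations apply; Erin can still be any of 5, 8.

5, 8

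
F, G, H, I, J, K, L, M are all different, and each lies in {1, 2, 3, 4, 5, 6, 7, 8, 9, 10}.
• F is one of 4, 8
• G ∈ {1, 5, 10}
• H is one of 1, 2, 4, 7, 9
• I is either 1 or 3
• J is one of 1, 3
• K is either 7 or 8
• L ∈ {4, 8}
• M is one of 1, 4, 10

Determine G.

5

The 2 variables F and L are confined to {4, 8}, which locks those values in; drop them from H, K, M.
K has just one choice, so K = 7. So H can't be 7.
I and J share exactly the 2 values {1, 3}; by pigeonhole those values go to them, so strike 1, 3 from G, H, M.
M has just one choice, so M = 10. So G can't be 10.
So G = 5.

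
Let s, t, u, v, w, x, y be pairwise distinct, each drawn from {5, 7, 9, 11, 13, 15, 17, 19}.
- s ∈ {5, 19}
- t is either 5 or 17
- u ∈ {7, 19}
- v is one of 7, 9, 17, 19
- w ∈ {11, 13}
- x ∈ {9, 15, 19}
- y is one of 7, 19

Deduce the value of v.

9

u and y between them cover only {7, 19} — a naked pair. Remove those values from s, v, x.
s's domain is down to {5}, so s = 5. Remove 5 from t.
That leaves t = 17. Eliminate 17 elsewhere: v.
So v = 9.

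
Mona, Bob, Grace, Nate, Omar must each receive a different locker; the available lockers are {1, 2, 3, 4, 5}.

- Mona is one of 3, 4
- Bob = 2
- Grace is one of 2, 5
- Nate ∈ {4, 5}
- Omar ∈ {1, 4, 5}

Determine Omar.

Bob must be 2 (only option left). Eliminate 2 elsewhere: Grace.
Grace's domain is down to {5}, so Grace = 5. Eliminate 5 elsewhere: Nate, Omar.
Nate's domain is down to {4}, so Nate = 4. So Mona, Omar can't be 4.
So Omar = 1.

1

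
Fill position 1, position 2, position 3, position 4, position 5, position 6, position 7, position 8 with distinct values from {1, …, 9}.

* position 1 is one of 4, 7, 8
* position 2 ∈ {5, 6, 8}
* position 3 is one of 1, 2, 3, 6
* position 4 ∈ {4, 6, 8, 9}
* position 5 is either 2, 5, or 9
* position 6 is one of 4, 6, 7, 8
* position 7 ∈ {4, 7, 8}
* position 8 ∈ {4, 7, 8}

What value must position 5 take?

2

position 1, position 7, position 8 share exactly the 3 values {4, 7, 8}; by pigeonhole those values go to them, so strike 4, 7, 8 from position 2, position 4, position 6.
position 6's domain is down to {6}, so position 6 = 6. So position 2, position 3, position 4 can't be 6.
position 2 has just one choice, so position 2 = 5. Remove 5 from position 5.
position 4's domain is down to {9}, so position 4 = 9. Strike 9 from position 5.
So position 5 = 2.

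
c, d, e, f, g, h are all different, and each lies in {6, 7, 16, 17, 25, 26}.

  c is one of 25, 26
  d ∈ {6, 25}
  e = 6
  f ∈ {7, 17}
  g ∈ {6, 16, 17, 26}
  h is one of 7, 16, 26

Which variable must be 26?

c

e has just one choice, so e = 6. Remove 6 from d, g.
d must be 25 (only option left). So c can't be 25.
So 26 goes to c.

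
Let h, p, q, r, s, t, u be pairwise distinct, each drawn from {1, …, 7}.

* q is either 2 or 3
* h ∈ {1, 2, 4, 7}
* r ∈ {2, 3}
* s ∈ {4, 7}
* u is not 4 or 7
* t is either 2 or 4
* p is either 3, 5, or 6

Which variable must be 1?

h

q and r share exactly the 2 values {2, 3}; by pigeonhole those values go to them, so strike 2, 3 from h, p, t, u.
t must be 4 (only option left). Strike 4 from h, s.
s must be 7 (only option left). Remove 7 from h.
So 1 goes to h.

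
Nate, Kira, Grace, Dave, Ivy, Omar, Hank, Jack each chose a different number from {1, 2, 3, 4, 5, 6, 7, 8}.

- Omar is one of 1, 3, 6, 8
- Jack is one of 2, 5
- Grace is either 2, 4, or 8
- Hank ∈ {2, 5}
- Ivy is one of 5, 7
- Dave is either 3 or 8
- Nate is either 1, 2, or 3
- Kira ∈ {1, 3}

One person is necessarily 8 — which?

Dave

The 8 variables together cover exactly {1, 2, 3, 4, 5, 6, 7, 8} — 8 values for 8 variables — and 4 appears only in Grace's list, so Grace = 4.
The 7 still-open variables draw from only 7 values {1, 2, 3, 5, 6, 7, 8}, so each is used; only Omar can be 6, hence Omar = 6.
The 6 still-open variables draw from only 6 values {1, 2, 3, 5, 7, 8}, so each is used; only Ivy can be 7, hence Ivy = 7.
The 5 still-open variables together cover exactly {1, 2, 3, 5, 8} — 5 values for 5 variables — and 8 appears only in Dave's list, so Dave = 8.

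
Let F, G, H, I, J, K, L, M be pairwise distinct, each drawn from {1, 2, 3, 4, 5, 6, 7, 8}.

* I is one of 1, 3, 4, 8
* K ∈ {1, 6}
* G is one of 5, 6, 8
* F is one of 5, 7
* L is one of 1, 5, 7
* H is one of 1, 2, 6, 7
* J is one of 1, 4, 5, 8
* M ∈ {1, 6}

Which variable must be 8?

G

The 8 variables draw from only 8 values {1, 2, 3, 4, 5, 6, 7, 8}, so each is used; only H can be 2, hence H = 2.
The 7 still-open variables together cover exactly {1, 3, 4, 5, 6, 7, 8} — 7 values for 7 variables — and 3 appears only in I's list, so I = 3.
The 6 still-open variables draw from only 6 values {1, 4, 5, 6, 7, 8}, so each is used; only J can be 4, hence J = 4.
The 5 still-open variables draw from only 5 values {1, 5, 6, 7, 8}, so each is used; only G can be 8, hence G = 8.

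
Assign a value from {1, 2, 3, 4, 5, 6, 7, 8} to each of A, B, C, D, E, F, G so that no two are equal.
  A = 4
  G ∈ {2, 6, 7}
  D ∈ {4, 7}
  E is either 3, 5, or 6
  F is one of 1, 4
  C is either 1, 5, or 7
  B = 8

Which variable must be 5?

A must be 4 (only option left). Strike 4 from D, F.
That leaves B = 8.
D must be 7 (only option left). Remove 7 from C, G.
F's domain is down to {1}, so F = 1. Strike 1 from C.
So 5 goes to C.

C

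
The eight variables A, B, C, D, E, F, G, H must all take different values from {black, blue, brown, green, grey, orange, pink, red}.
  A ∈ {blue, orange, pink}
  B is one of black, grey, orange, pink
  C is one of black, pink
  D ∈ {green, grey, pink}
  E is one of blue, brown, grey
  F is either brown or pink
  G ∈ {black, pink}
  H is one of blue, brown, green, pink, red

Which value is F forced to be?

The 8 variables draw from only 8 values {black, blue, brown, green, grey, orange, pink, red}, so each is used; only H can be red, hence H = red.
Among the 7 still-open variables, green fits only D (and all 7 values in {black, blue, brown, green, grey, orange, pink} must be used), so D = green.
The 2 variables C and G are confined to {black, pink}, which locks those values in; drop them from A, B, F.
So F = brown.

brown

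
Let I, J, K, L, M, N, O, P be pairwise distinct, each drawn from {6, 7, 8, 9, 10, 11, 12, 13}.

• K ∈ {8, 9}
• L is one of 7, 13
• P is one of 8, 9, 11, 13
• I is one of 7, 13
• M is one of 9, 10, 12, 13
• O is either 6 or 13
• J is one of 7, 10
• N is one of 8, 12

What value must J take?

The 8 variables draw from only 8 values {6, 7, 8, 9, 10, 11, 12, 13}, so each is used; only O can be 6, hence O = 6.
The 7 still-open variables draw from only 7 values {7, 8, 9, 10, 11, 12, 13}, so each is used; only P can be 11, hence P = 11.
I and L between them cover only {7, 13} — a naked pair. Remove those values from J, M.
So J = 10.

10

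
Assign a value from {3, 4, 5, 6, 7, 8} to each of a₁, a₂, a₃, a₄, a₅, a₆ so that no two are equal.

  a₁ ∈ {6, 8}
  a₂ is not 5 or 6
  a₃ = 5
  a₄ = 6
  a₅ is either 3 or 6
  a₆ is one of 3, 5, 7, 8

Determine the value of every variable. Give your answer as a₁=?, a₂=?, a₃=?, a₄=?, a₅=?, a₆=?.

a₁=8, a₂=4, a₃=5, a₄=6, a₅=3, a₆=7

a₃ has just one choice, so a₃ = 5. So a₆ can't be 5.
a₄'s domain is down to {6}, so a₄ = 6. So a₁, a₅ can't be 6.
a₅'s domain is down to {3}, so a₅ = 3. Eliminate 3 elsewhere: a₂, a₆.
That leaves a₁ = 8. Eliminate 8 elsewhere: a₂, a₆.
a₆ has just one choice, so a₆ = 7. Remove 7 from a₂.
a₂ must be 4 (only option left).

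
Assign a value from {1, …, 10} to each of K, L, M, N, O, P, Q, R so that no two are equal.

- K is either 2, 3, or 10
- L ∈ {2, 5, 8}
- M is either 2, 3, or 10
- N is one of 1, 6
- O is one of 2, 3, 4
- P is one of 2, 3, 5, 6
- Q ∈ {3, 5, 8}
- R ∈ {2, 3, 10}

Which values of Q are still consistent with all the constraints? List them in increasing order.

5, 8

Among the 8 variables, 1 fits only N (and all 8 values in {1, 2, 3, 4, 5, 6, 8, 10} must be used), so N = 1.
Among the 7 still-open variables, 4 fits only O (and all 7 values in {2, 3, 4, 5, 6, 8, 10} must be used), so O = 4.
Among the 6 still-open variables, 6 fits only P (and all 6 values in {2, 3, 5, 6, 8, 10} must be used), so P = 6.
K, M, R between them cover only {2, 3, 10} — a naked triple. Remove those values from L, Q.
No further eliminations apply; Q can still be any of 5, 8.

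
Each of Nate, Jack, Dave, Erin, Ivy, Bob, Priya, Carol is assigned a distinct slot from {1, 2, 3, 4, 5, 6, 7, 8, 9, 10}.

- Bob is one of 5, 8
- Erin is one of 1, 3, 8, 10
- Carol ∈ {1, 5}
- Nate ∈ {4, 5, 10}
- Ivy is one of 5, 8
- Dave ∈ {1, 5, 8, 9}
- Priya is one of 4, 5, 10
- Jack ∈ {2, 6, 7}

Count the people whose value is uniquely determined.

3

Ivy and Bob between them cover only {5, 8} — a naked pair. Remove those values from Nate, Dave, Erin, Priya, Carol.
Carol has just one choice, so Carol = 1. So Dave, Erin can't be 1.
Dave's domain is down to {9}, so Dave = 9.
The 2 variables Nate and Priya are confined to {4, 10}, which locks those values in; drop them from Erin.
Erin's domain is down to {3}, so Erin = 3.
Determined: Dave=9, Erin=3, Carol=1. The other people each still have more than one consistent value. That makes 3.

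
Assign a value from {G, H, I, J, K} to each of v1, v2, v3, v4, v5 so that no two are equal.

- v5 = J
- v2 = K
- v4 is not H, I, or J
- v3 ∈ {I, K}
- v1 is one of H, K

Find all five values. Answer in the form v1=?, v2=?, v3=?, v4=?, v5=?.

v2 has just one choice, so v2 = K. Eliminate K elsewhere: v1, v3, v4.
v3 must be I (only option left).
v4 has just one choice, so v4 = G.
v5 must be J (only option left).
v1 must be H (only option left).

v1=H, v2=K, v3=I, v4=G, v5=J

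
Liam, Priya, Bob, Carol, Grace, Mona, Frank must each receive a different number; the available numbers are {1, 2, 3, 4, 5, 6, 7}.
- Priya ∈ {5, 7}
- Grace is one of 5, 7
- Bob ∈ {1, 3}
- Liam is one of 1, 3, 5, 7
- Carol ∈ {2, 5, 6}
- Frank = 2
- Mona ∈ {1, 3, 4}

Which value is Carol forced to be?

6

Frank has just one choice, so Frank = 2. Strike 2 from Carol.
The 6 still-open variables together cover exactly {1, 3, 4, 5, 6, 7} — 6 values for 6 variables — and 4 appears only in Mona's list, so Mona = 4.
The 5 still-open variables draw from only 5 values {1, 3, 5, 6, 7}, so each is used; only Carol can be 6, hence Carol = 6.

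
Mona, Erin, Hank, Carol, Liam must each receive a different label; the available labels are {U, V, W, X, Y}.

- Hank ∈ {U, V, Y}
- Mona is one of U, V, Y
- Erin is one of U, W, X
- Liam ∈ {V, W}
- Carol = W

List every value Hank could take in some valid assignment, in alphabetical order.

Carol has just one choice, so Carol = W. So Erin, Liam can't be W.
Liam's domain is down to {V}, so Liam = V. Eliminate V elsewhere: Mona, Hank.
Among the 3 still-open variables, X fits only Erin (and all 3 values in {U, X, Y} must be used), so Erin = X.
No further eliminations apply; Hank can still be any of U, Y.

U, Y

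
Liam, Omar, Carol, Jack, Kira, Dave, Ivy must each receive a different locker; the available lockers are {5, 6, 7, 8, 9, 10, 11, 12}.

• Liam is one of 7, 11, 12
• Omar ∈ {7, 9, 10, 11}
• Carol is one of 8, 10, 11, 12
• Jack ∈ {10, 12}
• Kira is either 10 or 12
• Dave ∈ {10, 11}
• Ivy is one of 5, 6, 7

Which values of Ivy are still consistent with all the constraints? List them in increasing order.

Jack and Kira between them cover only {10, 12} — a naked pair. Remove those values from Liam, Omar, Carol, Dave.
Dave's domain is down to {11}, so Dave = 11. Strike 11 from Liam, Omar, Carol.
That leaves Liam = 7. Strike 7 from Omar, Ivy.
That leaves Omar = 9.
Carol's domain is down to {8}, so Carol = 8.
No further eliminations apply; Ivy can still be any of 5, 6.

5, 6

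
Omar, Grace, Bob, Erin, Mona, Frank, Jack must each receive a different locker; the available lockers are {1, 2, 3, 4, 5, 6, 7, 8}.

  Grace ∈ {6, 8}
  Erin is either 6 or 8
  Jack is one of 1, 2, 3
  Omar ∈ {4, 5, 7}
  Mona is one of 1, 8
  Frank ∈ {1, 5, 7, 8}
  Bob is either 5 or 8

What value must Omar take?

The 2 variables Grace and Erin are confined to {6, 8}, which locks those values in; drop them from Bob, Mona, Frank.
Bob's domain is down to {5}, so Bob = 5. Eliminate 5 elsewhere: Omar, Frank.
Mona's domain is down to {1}, so Mona = 1. Remove 1 from Frank, Jack.
Frank must be 7 (only option left). Strike 7 from Omar.
So Omar = 4.

4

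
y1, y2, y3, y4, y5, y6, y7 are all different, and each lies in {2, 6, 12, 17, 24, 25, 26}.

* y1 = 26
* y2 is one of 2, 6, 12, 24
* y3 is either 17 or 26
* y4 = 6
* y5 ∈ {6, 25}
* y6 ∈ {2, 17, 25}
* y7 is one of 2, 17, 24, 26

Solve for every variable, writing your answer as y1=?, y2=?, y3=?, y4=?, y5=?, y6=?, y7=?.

y1 has just one choice, so y1 = 26. Eliminate 26 elsewhere: y3, y7.
y3 has just one choice, so y3 = 17. Strike 17 from y6, y7.
y4 has just one choice, so y4 = 6. So y2, y5 can't be 6.
y5's domain is down to {25}, so y5 = 25. So y6 can't be 25.
y6 has just one choice, so y6 = 2. So y2, y7 can't be 2.
That leaves y7 = 24. So y2 can't be 24.
y2 has just one choice, so y2 = 12.

y1=26, y2=12, y3=17, y4=6, y5=25, y6=2, y7=24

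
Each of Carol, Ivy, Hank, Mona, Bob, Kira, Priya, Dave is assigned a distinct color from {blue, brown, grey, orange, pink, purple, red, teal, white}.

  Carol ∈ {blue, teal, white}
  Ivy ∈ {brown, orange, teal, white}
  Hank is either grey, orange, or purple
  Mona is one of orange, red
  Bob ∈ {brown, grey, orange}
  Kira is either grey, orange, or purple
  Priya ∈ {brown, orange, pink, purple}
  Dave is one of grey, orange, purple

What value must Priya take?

The 3 variables Hank, Kira, Dave are confined to {grey, orange, purple}, which locks those values in; drop them from Ivy, Mona, Bob, Priya.
Mona's domain is down to {red}, so Mona = red.
Bob must be brown (only option left). So Ivy, Priya can't be brown.
So Priya = pink.

pink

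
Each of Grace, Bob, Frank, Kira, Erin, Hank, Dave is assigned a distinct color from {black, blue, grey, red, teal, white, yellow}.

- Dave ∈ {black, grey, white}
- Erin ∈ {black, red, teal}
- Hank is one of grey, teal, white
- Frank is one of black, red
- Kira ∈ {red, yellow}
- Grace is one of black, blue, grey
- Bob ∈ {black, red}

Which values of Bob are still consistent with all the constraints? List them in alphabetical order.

The 7 variables draw from only 7 values {black, blue, grey, red, teal, white, yellow}, so each is used; only Grace can be blue, hence Grace = blue.
The 6 still-open variables draw from only 6 values {black, grey, red, teal, white, yellow}, so each is used; only Kira can be yellow, hence Kira = yellow.
The 2 variables Bob and Frank are confined to {black, red}, which locks those values in; drop them from Erin, Dave.
Erin has just one choice, so Erin = teal. Strike teal from Hank.
No further eliminations apply; Bob can still be any of black, red.

black, red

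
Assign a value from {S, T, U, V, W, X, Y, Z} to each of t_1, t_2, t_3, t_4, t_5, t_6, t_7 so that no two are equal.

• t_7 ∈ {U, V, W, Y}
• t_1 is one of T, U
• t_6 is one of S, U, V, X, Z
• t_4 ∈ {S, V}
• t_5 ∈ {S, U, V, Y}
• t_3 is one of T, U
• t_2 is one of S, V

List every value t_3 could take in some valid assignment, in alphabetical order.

T, U

t_1 and t_3 share exactly the 2 values {T, U}; by pigeonhole those values go to them, so strike T, U from t_5, t_6, t_7.
t_2 and t_4 between them cover only {S, V} — a naked pair. Remove those values from t_5, t_6, t_7.
t_5's domain is down to {Y}, so t_5 = Y. Eliminate Y elsewhere: t_7.
t_7's domain is down to {W}, so t_7 = W.
No further eliminations apply; t_3 can still be any of T, U.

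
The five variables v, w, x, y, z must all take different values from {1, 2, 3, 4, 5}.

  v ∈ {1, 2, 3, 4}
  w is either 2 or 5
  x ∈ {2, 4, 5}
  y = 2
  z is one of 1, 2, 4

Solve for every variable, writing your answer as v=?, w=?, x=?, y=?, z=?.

v=3, w=5, x=4, y=2, z=1

y's domain is down to {2}, so y = 2. Eliminate 2 elsewhere: v, w, x, z.
w's domain is down to {5}, so w = 5. Remove 5 from x.
x's domain is down to {4}, so x = 4. Eliminate 4 elsewhere: v, z.
z must be 1 (only option left). Eliminate 1 elsewhere: v.
That leaves v = 3.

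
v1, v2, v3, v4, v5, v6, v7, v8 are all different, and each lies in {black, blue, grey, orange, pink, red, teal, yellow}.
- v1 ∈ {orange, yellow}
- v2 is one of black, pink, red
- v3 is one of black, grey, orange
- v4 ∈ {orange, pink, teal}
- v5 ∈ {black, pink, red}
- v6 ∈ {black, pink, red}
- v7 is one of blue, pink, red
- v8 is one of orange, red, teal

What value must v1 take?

The 8 variables together cover exactly {black, blue, grey, orange, pink, red, teal, yellow} — 8 values for 8 variables — and blue appears only in v7's list, so v7 = blue.
Among the 7 still-open variables, grey fits only v3 (and all 7 values in {black, grey, orange, pink, red, teal, yellow} must be used), so v3 = grey.
The 6 still-open variables draw from only 6 values {black, orange, pink, red, teal, yellow}, so each is used; only v1 can be yellow, hence v1 = yellow.

yellow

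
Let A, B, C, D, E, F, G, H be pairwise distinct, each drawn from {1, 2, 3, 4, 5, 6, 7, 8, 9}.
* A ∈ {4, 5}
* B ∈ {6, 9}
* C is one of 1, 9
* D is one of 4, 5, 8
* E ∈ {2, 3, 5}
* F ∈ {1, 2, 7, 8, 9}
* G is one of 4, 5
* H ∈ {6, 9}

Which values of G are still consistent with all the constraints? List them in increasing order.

The 2 variables A and G are confined to {4, 5}, which locks those values in; drop them from D, E.
That leaves D = 8. Remove 8 from F.
The 2 variables B and H are confined to {6, 9}, which locks those values in; drop them from C, F.
C must be 1 (only option left). Remove 1 from F.
No further eliminations apply; G can still be any of 4, 5.

4, 5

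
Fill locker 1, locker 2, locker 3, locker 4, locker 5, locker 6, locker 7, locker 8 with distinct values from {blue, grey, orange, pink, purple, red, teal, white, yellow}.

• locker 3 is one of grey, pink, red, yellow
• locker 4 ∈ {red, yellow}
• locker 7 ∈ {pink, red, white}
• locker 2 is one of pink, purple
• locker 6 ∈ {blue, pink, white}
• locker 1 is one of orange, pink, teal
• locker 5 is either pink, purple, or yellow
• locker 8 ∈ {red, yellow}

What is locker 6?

locker 4 and locker 8 between them cover only {red, yellow} — a naked pair. Remove those values from locker 3, locker 5, locker 7.
locker 2 and locker 5 share exactly the 2 values {pink, purple}; by pigeonhole those values go to them, so strike pink, purple from locker 1, locker 3, locker 6, locker 7.
locker 3 must be grey (only option left).
locker 7's domain is down to {white}, so locker 7 = white. Remove white from locker 6.
So locker 6 = blue.

blue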